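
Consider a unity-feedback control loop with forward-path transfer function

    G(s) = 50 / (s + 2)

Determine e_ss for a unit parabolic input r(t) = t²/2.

G(s) has no poles at the origin.
This is a Type 0 system; Ka = lim_{s→0} s^2·G(s) = 0, so the steady-state error for a parabola input is infinite.

e_ss = ∞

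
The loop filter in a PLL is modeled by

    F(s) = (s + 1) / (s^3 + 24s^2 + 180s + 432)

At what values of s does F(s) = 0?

s = -1

Set the numerator to zero: s + 1 = 0.
So s = -1.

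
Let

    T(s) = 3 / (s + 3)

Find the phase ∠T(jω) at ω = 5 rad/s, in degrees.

∠T(j5) ≈ -59.04°

At s = j5: numerator = 3, denominator = 3 + j5.
∠T = ∠num − ∠den = 0° − (59.036°) = -59.04°.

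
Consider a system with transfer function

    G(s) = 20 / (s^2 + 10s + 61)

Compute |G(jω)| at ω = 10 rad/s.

Substitute s = j10: numerator = 20, denominator = -39 + j100.
|G(j10)| = |20| / |-39 + j100| = 20 / 107.34 ≈ 0.1863.

|G(j10)| ≈ 0.1863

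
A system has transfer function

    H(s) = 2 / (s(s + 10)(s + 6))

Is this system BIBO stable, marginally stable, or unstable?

The poles can be read from the denominator factors: s = 0, -10, -6.
Since the simple pole(s) at s = 0 lie on the jω-axis with none in the right half-plane, the system is marginally stable.

marginally stable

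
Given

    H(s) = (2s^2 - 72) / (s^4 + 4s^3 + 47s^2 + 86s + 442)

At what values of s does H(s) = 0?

s = 6, -6

Set the numerator to zero: 2s^2 - 72 = 0, i.e. 2·(s^2 - 36) = 0.
Factoring: (s - 6)(s + 6) = 0.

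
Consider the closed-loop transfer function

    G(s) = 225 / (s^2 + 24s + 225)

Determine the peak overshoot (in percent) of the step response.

%OS ≈ 1.52%

Comparing s^2 + 24s + 225 to s^2 + 2ζωₙs + ωₙ²: ωₙ = 15 rad/s and ζ = 24/(2·15) = 0.8.
%OS = 100·exp(−πζ/√(1−ζ²)) = 100·exp(−π·0.8/√(1−0.8²)) ≈ 1.52%.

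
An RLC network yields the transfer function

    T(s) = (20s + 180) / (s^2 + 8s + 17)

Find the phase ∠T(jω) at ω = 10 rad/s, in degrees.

∠T(j10) ≈ -88.04°

At s = j10: numerator = 180 + j200, denominator = -83 + j80.
∠T = ∠num − ∠den = 48.013° − (136.05°) = -88.04°.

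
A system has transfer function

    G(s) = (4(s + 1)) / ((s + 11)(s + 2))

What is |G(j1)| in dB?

Substitute s = j1: numerator = 4 + j4, denominator = 21 + j13.
|G(j1)| = |4 + j4| / |21 + j13| = 5.6569 / 24.698 ≈ 0.2290.
In decibels: 20·log₁₀(0.2290) ≈ -12.8 dB.

|G(j1)|_dB ≈ -12.8 dB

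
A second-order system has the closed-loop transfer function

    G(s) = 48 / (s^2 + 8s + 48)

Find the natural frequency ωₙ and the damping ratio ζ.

Compare the denominator to the standard form s^2 + 2ζωₙs + ωₙ².
ωₙ² = 48, so ωₙ = √48 ≈ 6.928 rad/s.
2ζωₙ = 8, so ζ = 8/(2·√48) ≈ 0.5774.

ωₙ ≈ 6.928 rad/s, ζ ≈ 0.5774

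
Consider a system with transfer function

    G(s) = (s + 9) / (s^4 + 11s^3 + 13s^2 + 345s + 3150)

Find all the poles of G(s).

The poles are the roots of the denominator s^4 + 11s^3 + 13s^2 + 345s + 3150 = 0.
Trying s = -10: the polynomial evaluates to 0, so (s + 10) is a factor.
Dividing out leaves s^3 + s^2 + 3s + 315 = 0.
This factors further as (s^2 - 6s + 45)(s + 7) = 0.

s = 3 + 6j, 3 - 6j, -10, -7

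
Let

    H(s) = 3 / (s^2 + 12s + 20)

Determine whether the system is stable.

The denominator s^2 + 12s + 20 factors as (s + 10)(s + 2), giving poles at s = -10, -2.
Since all poles lie strictly in the left half-plane, the system is stable.

stable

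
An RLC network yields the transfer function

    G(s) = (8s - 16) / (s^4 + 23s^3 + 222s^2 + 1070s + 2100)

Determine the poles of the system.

The poles are the roots of the denominator s^4 + 23s^3 + 222s^2 + 1070s + 2100 = 0.
Trying s = -6: the polynomial evaluates to 0, so (s + 6) is a factor.
Dividing out leaves s^3 + 17s^2 + 120s + 350 = 0.
This factors further as (s^2 + 10s + 50)(s + 7) = 0.

s = -5 + 5j, -5 - 5j, -6, -7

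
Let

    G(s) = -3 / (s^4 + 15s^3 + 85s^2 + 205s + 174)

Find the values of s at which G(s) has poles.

The poles are the roots of the denominator s^4 + 15s^3 + 85s^2 + 205s + 174 = 0.
Trying s = -3: the polynomial evaluates to 0, so (s + 3) is a factor.
Dividing out leaves s^3 + 12s^2 + 49s + 58 = 0.
This factors further as (s^2 + 10s + 29)(s + 2) = 0.

s = -5 ± 2j, -3, -2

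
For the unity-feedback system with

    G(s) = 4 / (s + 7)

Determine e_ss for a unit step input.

G(s) has no poles at the origin.
This is a Type 0 system. Kp = lim_{s→0} G(s) = 4/7.
e_ss = 1/(1 + Kp) = 1/(1 + 4/7) = 7/11 ≈ 0.6364.

e_ss = 0.6364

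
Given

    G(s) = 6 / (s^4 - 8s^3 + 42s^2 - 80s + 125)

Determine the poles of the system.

The poles are the roots of the denominator s^4 - 8s^3 + 42s^2 - 80s + 125 = 0.
No real roots exist; factor into two real quadratics: (s^2 - 6s + 25)(s^2 - 2s + 5) = 0.
Each quadratic gives a conjugate pair via the quadratic formula.

s = 3 + 4j, 3 - 4j, 1 + 2j, 1 - 2j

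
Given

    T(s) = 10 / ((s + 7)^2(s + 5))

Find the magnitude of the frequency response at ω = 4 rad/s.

|T(j4)| ≈ 0.02403

Substitute s = j4: numerator = 10, denominator = -59 + j412.
|T(j4)| = |10| / |-59 + j412| = 10 / 416.20 ≈ 0.02403.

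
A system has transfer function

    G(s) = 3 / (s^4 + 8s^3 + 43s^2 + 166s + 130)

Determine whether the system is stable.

stable

The denominator s^4 + 8s^3 + 43s^2 + 166s + 130 factors as (s + 1)(s^2 + 2s + 26)(s + 5), giving poles at s = -1, -1 ± 5j, -5.
Since all poles lie strictly in the left half-plane, the system is stable.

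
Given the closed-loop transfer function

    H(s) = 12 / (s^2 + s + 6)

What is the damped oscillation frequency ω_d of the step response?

ω_d ≈ 2.398 rad/s

Comparing s^2 + s + 6 to s^2 + 2ζωₙs + ωₙ²: ωₙ = √6 ≈ 2.449 rad/s and ζ = 1/(2·√6) ≈ 0.2041.
ζωₙ = 1/2 = 0.5, so ω_d = ωₙ√(1−ζ²) = √(ωₙ² − (ζωₙ)²) = √(6 − 0.5²) = √5.75 ≈ 2.398 rad/s.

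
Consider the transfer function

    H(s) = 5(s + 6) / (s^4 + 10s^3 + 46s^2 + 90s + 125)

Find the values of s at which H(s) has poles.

s = -1 + 2j, -1 - 2j, -4 + 3j, -4 - 3j

The poles are the roots of the denominator s^4 + 10s^3 + 46s^2 + 90s + 125 = 0.
No real roots exist; factor into two real quadratics: (s^2 + 2s + 5)(s^2 + 8s + 25) = 0.
Each quadratic gives a conjugate pair via the quadratic formula.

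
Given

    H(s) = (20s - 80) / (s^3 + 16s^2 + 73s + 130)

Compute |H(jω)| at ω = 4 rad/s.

Substitute s = j4: numerator = -80 + j80, denominator = -126 + j228.
|H(j4)| = |-80 + j80| / |-126 + j228| = 113.14 / 260.50 ≈ 0.4343.

|H(j4)| ≈ 0.4343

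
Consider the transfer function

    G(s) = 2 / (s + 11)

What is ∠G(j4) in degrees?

∠G(j4) ≈ -19.98°

At s = j4: numerator = 2, denominator = 11 + j4.
∠G = ∠num − ∠den = 0° − (19.983°) = -19.98°.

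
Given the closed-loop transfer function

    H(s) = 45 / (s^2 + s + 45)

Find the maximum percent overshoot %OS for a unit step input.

%OS ≈ 79.1%

Comparing s^2 + s + 45 to s^2 + 2ζωₙs + ωₙ²: ωₙ = √45 ≈ 6.708 rad/s and ζ = 1/(2·√45) ≈ 0.07454.
%OS = 100·exp(−πζ/√(1−ζ²)) = 100·exp(−π·0.07454/√(1−0.07454²)) ≈ 79.1%.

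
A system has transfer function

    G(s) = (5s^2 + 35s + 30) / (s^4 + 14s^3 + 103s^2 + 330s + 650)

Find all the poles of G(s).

s = -2 ± 3j, -5 ± 5j

The poles are the roots of the denominator s^4 + 14s^3 + 103s^2 + 330s + 650 = 0.
No real roots exist; factor into two real quadratics: (s^2 + 4s + 13)(s^2 + 10s + 50) = 0.
Each quadratic gives a conjugate pair via the quadratic formula.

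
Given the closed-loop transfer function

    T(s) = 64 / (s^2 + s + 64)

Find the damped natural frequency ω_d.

Comparing s^2 + s + 64 to s^2 + 2ζωₙs + ωₙ²: ωₙ = 8 rad/s and ζ = 1/(2·8) = 0.0625.
ζωₙ = 1/2 = 0.5, so ω_d = ωₙ√(1−ζ²) = √(ωₙ² − (ζωₙ)²) = √(64 − 0.5²) = √63.75 ≈ 7.984 rad/s.

ω_d ≈ 7.984 rad/s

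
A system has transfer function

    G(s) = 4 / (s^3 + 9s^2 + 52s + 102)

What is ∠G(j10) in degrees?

∠G(j10) ≈ 149.0°

At s = j10: numerator = 4, denominator = -798 - j480.
∠G = ∠num − ∠den = 0° − (-148.97°) = 149.0°.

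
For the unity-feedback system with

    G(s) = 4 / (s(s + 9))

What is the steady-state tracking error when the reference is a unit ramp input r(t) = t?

e_ss = 2.250

G(s) has one pole at the origin.
This is a Type 1 system. Kv = lim_{s→0} s·G(s) = 4/9.
e_ss = 1/Kv = 1/(4/9) = 9/4 ≈ 2.250.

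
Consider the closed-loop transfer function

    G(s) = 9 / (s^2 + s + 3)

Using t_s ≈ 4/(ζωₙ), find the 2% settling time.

t_s ≈ 8 s

Comparing s^2 + s + 3 to s^2 + 2ζωₙs + ωₙ²: ωₙ = √3 ≈ 1.732 rad/s and ζ = 1/(2·√3) ≈ 0.2887.
ζωₙ = 1/2 = 0.5, so t_s ≈ 4/(ζωₙ) = 4/0.5 = 8 s.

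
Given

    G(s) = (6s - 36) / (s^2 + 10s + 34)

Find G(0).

Set s = 0: G(0) = (-36) / (34) = -18/17.

G(0) = -18/17 ≈ -1.059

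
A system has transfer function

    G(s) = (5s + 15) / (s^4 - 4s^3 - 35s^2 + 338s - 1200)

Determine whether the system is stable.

unstable

The denominator s^4 - 4s^3 - 35s^2 + 338s - 1200 factors as (s + 8)(s - 6)(s^2 - 6s + 25), giving poles at s = -8, 6, 3 + 4j, 3 - 4j.
Since the pole(s) at s = 6, 3 ± 4j lie in the right half-plane, the system is unstable.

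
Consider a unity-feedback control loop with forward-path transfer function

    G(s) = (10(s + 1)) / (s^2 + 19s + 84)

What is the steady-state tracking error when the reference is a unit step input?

e_ss = 0.8936

G(s) has no poles at the origin.
This is a Type 0 system. Kp = lim_{s→0} G(s) = 10/84 = 5/42.
e_ss = 1/(1 + Kp) = 1/(1 + 5/42) = 42/47 ≈ 0.8936.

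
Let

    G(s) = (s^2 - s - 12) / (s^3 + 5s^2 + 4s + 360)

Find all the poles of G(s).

The poles are the roots of the denominator s^3 + 5s^2 + 4s + 360 = 0.
Trying s = -9: the polynomial evaluates to 0, so (s + 9) is a factor.
Dividing out leaves s^2 - 4s + 40 = 0.
The quadratic formula then gives s = 2 ± 6j.

s = 2 ± 6j, -9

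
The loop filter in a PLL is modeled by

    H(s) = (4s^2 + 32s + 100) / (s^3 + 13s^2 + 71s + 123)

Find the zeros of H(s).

s = -4 + 3j, -4 - 3j

Set the numerator to zero: 4s^2 + 32s + 100 = 0, i.e. 4·(s^2 + 8s + 25) = 0.
Factoring: (s^2 + 8s + 25) = 0.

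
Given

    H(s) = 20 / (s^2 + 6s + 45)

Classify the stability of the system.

The denominator s^2 + 6s + 45 factors as (s^2 + 6s + 45), giving poles at s = -3 ± 6j.
Since all poles lie strictly in the left half-plane, the system is stable.

stable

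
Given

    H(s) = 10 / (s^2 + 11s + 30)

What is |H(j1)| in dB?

|H(j1)|_dB ≈ -9.83 dB

Substitute s = j1: numerator = 10, denominator = 29 + j11.
|H(j1)| = |10| / |29 + j11| = 10 / 31.016 ≈ 0.3224.
In decibels: 20·log₁₀(0.3224) ≈ -9.83 dB.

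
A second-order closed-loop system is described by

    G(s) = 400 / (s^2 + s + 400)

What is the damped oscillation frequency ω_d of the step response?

Comparing s^2 + s + 400 to s^2 + 2ζωₙs + ωₙ²: ωₙ = 20 rad/s and ζ = 1/(2·20) = 0.025.
ζωₙ = 1/2 = 0.5, so ω_d = ωₙ√(1−ζ²) = √(ωₙ² − (ζωₙ)²) = √(400 − 0.5²) = √399.75 ≈ 19.99 rad/s.

ω_d ≈ 19.99 rad/s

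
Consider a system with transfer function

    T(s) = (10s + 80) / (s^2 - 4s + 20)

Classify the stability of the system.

The denominator s^2 - 4s + 20 factors as (s^2 - 4s + 20), giving poles at s = 2 ± 4j.
Since the pole(s) at s = 2 + 4j, 2 - 4j lie in the right half-plane, the system is unstable.

unstable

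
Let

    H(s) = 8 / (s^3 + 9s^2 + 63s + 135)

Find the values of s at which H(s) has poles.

s = -3 + 6j, -3 - 6j, -3

The poles are the roots of the denominator s^3 + 9s^2 + 63s + 135 = 0.
Trying s = -3: the polynomial evaluates to 0, so (s + 3) is a factor.
Dividing out leaves s^2 + 6s + 45 = 0.
The quadratic formula then gives s = -3 ± 6j.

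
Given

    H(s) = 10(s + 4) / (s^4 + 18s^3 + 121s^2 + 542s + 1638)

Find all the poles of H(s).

s = -1 ± 5j, -7, -9

The poles are the roots of the denominator s^4 + 18s^3 + 121s^2 + 542s + 1638 = 0.
Trying s = -7: the polynomial evaluates to 0, so (s + 7) is a factor.
Dividing out leaves s^3 + 11s^2 + 44s + 234 = 0.
This factors further as (s^2 + 2s + 26)(s + 9) = 0.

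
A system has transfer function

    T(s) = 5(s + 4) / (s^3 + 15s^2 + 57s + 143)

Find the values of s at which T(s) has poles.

s = -2 ± 3j, -11

The poles are the roots of the denominator s^3 + 15s^2 + 57s + 143 = 0.
Trying s = -11: the polynomial evaluates to 0, so (s + 11) is a factor.
Dividing out leaves s^2 + 4s + 13 = 0.
The quadratic formula then gives s = -2 ± 3j.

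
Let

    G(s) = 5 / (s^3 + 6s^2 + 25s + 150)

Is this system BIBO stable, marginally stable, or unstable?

The denominator s^3 + 6s^2 + 25s + 150 factors as (s^2 + 25)(s + 6), giving poles at s = ±5j, -6.
Since the simple pole(s) at s = ±5j lie on the jω-axis with none in the right half-plane, the system is marginally stable.

marginally stable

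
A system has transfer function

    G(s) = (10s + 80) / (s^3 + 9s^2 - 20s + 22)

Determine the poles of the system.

The poles are the roots of the denominator s^3 + 9s^2 - 20s + 22 = 0.
Trying s = -11: the polynomial evaluates to 0, so (s + 11) is a factor.
Dividing out leaves s^2 - 2s + 2 = 0.
The quadratic formula then gives s = 1 ± 1j.

s = 1 + j, 1 - j, -11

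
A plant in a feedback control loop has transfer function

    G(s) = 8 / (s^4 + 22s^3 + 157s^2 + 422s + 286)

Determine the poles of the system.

s = -5 + j, -5 - j, -11, -1

The poles are the roots of the denominator s^4 + 22s^3 + 157s^2 + 422s + 286 = 0.
Trying s = -11: the polynomial evaluates to 0, so (s + 11) is a factor.
Dividing out leaves s^3 + 11s^2 + 36s + 26 = 0.
This factors further as (s^2 + 10s + 26)(s + 1) = 0.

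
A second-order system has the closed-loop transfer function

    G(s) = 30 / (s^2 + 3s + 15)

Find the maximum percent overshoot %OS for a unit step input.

Comparing s^2 + 3s + 15 to s^2 + 2ζωₙs + ωₙ²: ωₙ = √15 ≈ 3.873 rad/s and ζ = 3/(2·√15) ≈ 0.3873.
%OS = 100·exp(−πζ/√(1−ζ²)) = 100·exp(−π·0.3873/√(1−0.3873²)) ≈ 26.7%.

%OS ≈ 26.7%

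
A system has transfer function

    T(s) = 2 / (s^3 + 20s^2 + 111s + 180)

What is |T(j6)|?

|T(j6)| ≈ 0.002845

Substitute s = j6: numerator = 2, denominator = -540 + j450.
|T(j6)| = |2| / |-540 + j450| = 2 / 702.92 ≈ 0.002845.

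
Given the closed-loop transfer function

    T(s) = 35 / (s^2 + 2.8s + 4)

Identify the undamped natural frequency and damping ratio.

Compare the denominator to the standard form s^2 + 2ζωₙs + ωₙ².
ωₙ² = 4, so ωₙ = 2 rad/s.
2ζωₙ = 2.8, so ζ = 2.8/(2·2) = 0.7.

ωₙ = 2 rad/s, ζ = 0.7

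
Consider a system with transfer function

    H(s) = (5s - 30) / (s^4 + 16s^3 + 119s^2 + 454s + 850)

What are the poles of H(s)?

The poles are the roots of the denominator s^4 + 16s^3 + 119s^2 + 454s + 850 = 0.
No real roots exist; factor into two real quadratics: (s^2 + 6s + 25)(s^2 + 10s + 34) = 0.
Each quadratic gives a conjugate pair via the quadratic formula.

s = -3 ± 4j, -5 ± 3j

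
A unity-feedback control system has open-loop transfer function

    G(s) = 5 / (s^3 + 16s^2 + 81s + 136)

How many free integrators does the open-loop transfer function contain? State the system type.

Type 0

The denominator has no factor of s at the origin — no free integrator — so this is a Type 0 system.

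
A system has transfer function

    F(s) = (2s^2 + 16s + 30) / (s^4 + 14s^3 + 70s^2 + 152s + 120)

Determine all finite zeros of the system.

Set the numerator to zero: 2s^2 + 16s + 30 = 0, i.e. 2·(s^2 + 8s + 15) = 0.
Factoring: (s + 3)(s + 5) = 0.

s = -3, -5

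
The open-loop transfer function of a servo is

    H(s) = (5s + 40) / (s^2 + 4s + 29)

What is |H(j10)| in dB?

|H(j10)|_dB ≈ -2.09 dB

Substitute s = j10: numerator = 40 + j50, denominator = -71 + j40.
|H(j10)| = |40 + j50| / |-71 + j40| = 64.031 / 81.492 ≈ 0.7857.
In decibels: 20·log₁₀(0.7857) ≈ -2.09 dB.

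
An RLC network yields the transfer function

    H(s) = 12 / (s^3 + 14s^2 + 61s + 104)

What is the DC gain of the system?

Set s = 0: H(0) = (12) / (104) = 3/26.

H(0) = 3/26 ≈ 0.1154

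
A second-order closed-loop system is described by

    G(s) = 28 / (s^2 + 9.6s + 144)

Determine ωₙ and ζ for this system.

ωₙ = 12 rad/s, ζ = 0.4

Compare the denominator to the standard form s^2 + 2ζωₙs + ωₙ².
ωₙ² = 144, so ωₙ = 12 rad/s.
2ζωₙ = 9.6, so ζ = 9.6/(2·12) = 0.4.
With ζ = 0.4 the response is underdamped.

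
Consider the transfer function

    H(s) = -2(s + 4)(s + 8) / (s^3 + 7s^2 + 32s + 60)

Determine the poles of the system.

s = -2 ± 4j, -3

The poles are the roots of the denominator s^3 + 7s^2 + 32s + 60 = 0.
Trying s = -3: the polynomial evaluates to 0, so (s + 3) is a factor.
Dividing out leaves s^2 + 4s + 20 = 0.
The quadratic formula then gives s = -2 ± 4j.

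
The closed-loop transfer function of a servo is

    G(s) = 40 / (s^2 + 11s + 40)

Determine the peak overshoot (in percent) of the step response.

Comparing s^2 + 11s + 40 to s^2 + 2ζωₙs + ωₙ²: ωₙ = √40 ≈ 6.325 rad/s and ζ = 11/(2·√40) ≈ 0.8696.
%OS = 100·exp(−πζ/√(1−ζ²)) = 100·exp(−π·0.8696/√(1−0.8696²)) ≈ 0.395%.

%OS ≈ 0.395%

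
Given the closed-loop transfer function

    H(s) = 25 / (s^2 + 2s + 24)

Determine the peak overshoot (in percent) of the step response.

Comparing s^2 + 2s + 24 to s^2 + 2ζωₙs + ωₙ²: ωₙ = √24 ≈ 4.899 rad/s and ζ = 2/(2·√24) ≈ 0.2041.
%OS = 100·exp(−πζ/√(1−ζ²)) = 100·exp(−π·0.2041/√(1−0.2041²)) ≈ 51.9%.

%OS ≈ 51.9%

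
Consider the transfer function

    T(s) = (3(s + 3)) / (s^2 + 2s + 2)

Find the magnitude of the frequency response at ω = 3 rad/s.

Substitute s = j3: numerator = 9 + j9, denominator = -7 + j6.
|T(j3)| = |9 + j9| / |-7 + j6| = 12.728 / 9.2195 ≈ 1.381.

|T(j3)| ≈ 1.381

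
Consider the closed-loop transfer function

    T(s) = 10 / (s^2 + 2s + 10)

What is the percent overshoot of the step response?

%OS ≈ 35.1%

Comparing s^2 + 2s + 10 to s^2 + 2ζωₙs + ωₙ²: ωₙ = √10 ≈ 3.162 rad/s and ζ = 2/(2·√10) ≈ 0.3162.
%OS = 100·exp(−πζ/√(1−ζ²)) = 100·exp(−π·0.3162/√(1−0.3162²)) ≈ 35.1%.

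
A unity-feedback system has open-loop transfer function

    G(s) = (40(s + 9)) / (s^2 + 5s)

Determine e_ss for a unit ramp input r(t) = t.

e_ss = 0.01389

G(s) has one pole at the origin.
This is a Type 1 system. Kv = lim_{s→0} s·G(s) = 360/5 = 72.
e_ss = 1/Kv = 1/(72) = 1/72 ≈ 0.01389.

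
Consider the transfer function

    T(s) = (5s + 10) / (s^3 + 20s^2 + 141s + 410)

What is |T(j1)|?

Substitute s = j1: numerator = 10 + j5, denominator = 390 + j140.
|T(j1)| = |10 + j5| / |390 + j140| = 11.180 / 414.37 ≈ 0.02698.

|T(j1)| ≈ 0.02698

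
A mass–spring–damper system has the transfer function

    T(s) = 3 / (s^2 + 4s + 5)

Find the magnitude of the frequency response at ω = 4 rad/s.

Substitute s = j4: numerator = 3, denominator = -11 + j16.
|T(j4)| = |3| / |-11 + j16| = 3 / 19.416 ≈ 0.1545.

|T(j4)| ≈ 0.1545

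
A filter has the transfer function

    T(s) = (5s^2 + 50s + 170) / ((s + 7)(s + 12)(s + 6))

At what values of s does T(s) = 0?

s = -5 ± 3j

Set the numerator to zero: 5s^2 + 50s + 170 = 0, i.e. 5·(s^2 + 10s + 34) = 0.
Factoring: (s^2 + 10s + 34) = 0.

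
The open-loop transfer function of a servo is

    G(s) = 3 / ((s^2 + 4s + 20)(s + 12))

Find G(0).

G(0) = 1/80 ≈ 0.01250

Set s = 0: G(0) = (3) / (240) = 1/80.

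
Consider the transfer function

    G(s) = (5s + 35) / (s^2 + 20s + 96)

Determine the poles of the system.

s = -8, -12

The poles are the roots of the denominator s^2 + 20s + 96 = 0.
Factoring: (s + 8)(s + 12) = 0, so s = -8 and s = -12.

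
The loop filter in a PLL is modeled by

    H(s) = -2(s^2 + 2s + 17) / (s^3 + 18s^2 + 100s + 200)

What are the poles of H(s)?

The poles are the roots of the denominator s^3 + 18s^2 + 100s + 200 = 0.
Trying s = -10: the polynomial evaluates to 0, so (s + 10) is a factor.
Dividing out leaves s^2 + 8s + 20 = 0.
The quadratic formula then gives s = -4 ± 2j.

s = -4 ± 2j, -10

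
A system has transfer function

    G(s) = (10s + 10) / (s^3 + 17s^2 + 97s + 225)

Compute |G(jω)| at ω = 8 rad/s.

Substitute s = j8: numerator = 10 + j80, denominator = -863 + j264.
|G(j8)| = |10 + j80| / |-863 + j264| = 80.623 / 902.48 ≈ 0.08933.

|G(j8)| ≈ 0.08933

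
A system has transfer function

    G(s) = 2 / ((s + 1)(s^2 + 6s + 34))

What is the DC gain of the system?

G(0) = 1/17 ≈ 0.05882

At s = 0 each factor (s + a) contributes a and each (s^2 + bs + c) contributes c.
G(0) = 2·1 / ((1) · (34)) = 2/34 = 1/17.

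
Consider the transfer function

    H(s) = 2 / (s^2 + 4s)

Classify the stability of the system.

marginally stable

The denominator s^2 + 4s factors as s(s + 4), giving poles at s = 0, -4.
Since the simple pole(s) at s = 0 lie on the jω-axis with none in the right half-plane, the system is marginally stable.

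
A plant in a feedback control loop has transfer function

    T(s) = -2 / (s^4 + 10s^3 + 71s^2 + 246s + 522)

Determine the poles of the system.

The poles are the roots of the denominator s^4 + 10s^3 + 71s^2 + 246s + 522 = 0.
No real roots exist; factor into two real quadratics: (s^2 + 4s + 29)(s^2 + 6s + 18) = 0.
Each quadratic gives a conjugate pair via the quadratic formula.

s = -2 ± 5j, -3 ± 3j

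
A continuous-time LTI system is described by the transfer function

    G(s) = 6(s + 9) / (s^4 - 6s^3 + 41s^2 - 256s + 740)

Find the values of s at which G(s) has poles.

s = 4 ± 2j, -1 ± 6j

The poles are the roots of the denominator s^4 - 6s^3 + 41s^2 - 256s + 740 = 0.
No real roots exist; factor into two real quadratics: (s^2 - 8s + 20)(s^2 + 2s + 37) = 0.
Each quadratic gives a conjugate pair via the quadratic formula.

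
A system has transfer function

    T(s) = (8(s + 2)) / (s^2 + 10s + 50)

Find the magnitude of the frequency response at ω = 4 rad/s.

Substitute s = j4: numerator = 16 + j32, denominator = 34 + j40.
|T(j4)| = |16 + j32| / |34 + j40| = 35.777 / 52.498 ≈ 0.6815.

|T(j4)| ≈ 0.6815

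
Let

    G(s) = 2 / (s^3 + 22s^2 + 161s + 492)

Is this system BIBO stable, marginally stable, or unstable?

The denominator s^3 + 22s^2 + 161s + 492 factors as (s + 12)(s^2 + 10s + 41), giving poles at s = -12, -5 + 4j, -5 - 4j.
Since all poles lie strictly in the left half-plane, the system is stable.

stable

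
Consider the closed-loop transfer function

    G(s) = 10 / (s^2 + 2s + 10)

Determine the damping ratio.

ζ ≈ 0.3162

Compare the denominator to the standard form s^2 + 2ζωₙs + ωₙ².
ωₙ² = 10, so ωₙ = √10 ≈ 3.162 rad/s.
2ζωₙ = 2, so ζ = 2/(2·√10) ≈ 0.3162.
With ζ = 0.3162 the response is underdamped.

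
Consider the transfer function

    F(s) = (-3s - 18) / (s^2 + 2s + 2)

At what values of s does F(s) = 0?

Set the numerator to zero: -3s - 18 = 0, i.e. -3·(s + 6) = 0.
So s = -6.

s = -6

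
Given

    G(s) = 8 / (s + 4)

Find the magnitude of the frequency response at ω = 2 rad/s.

|G(j2)| ≈ 1.789

Substitute s = j2: numerator = 8, denominator = 4 + j2.
|G(j2)| = |8| / |4 + j2| = 8 / 4.4721 ≈ 1.789.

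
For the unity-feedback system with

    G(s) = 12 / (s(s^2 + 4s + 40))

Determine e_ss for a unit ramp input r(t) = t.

e_ss = 3.333

G(s) has one pole at the origin.
This is a Type 1 system. Kv = lim_{s→0} s·G(s) = 12/40 = 3/10.
e_ss = 1/Kv = 1/(3/10) = 10/3 ≈ 3.333.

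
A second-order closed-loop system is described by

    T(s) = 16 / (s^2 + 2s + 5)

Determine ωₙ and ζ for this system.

ωₙ ≈ 2.236 rad/s, ζ ≈ 0.4472

Compare the denominator to the standard form s^2 + 2ζωₙs + ωₙ².
ωₙ² = 5, so ωₙ = √5 ≈ 2.236 rad/s.
2ζωₙ = 2, so ζ = 2/(2·√5) ≈ 0.4472.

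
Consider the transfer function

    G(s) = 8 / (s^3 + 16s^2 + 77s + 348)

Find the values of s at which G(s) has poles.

The poles are the roots of the denominator s^3 + 16s^2 + 77s + 348 = 0.
Trying s = -12: the polynomial evaluates to 0, so (s + 12) is a factor.
Dividing out leaves s^2 + 4s + 29 = 0.
The quadratic formula then gives s = -2 ± 5j.

s = -2 ± 5j, -12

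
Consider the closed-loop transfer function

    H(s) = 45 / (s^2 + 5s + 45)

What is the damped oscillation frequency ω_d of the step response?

ω_d ≈ 6.225 rad/s

Comparing s^2 + 5s + 45 to s^2 + 2ζωₙs + ωₙ²: ωₙ = √45 ≈ 6.708 rad/s and ζ = 5/(2·√45) ≈ 0.3727.
ζωₙ = 5/2 = 2.5, so ω_d = ωₙ√(1−ζ²) = √(ωₙ² − (ζωₙ)²) = √(45 − 2.5²) = √38.75 ≈ 6.225 rad/s.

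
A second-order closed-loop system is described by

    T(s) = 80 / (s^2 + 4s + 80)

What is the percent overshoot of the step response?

%OS ≈ 48.6%

Comparing s^2 + 4s + 80 to s^2 + 2ζωₙs + ωₙ²: ωₙ = √80 ≈ 8.944 rad/s and ζ = 4/(2·√80) ≈ 0.2236.
%OS = 100·exp(−πζ/√(1−ζ²)) = 100·exp(−π·0.2236/√(1−0.2236²)) ≈ 48.6%.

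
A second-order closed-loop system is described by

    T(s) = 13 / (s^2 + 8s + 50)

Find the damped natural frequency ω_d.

ω_d ≈ 5.831 rad/s

Comparing s^2 + 8s + 50 to s^2 + 2ζωₙs + ωₙ²: ωₙ = √50 ≈ 7.071 rad/s and ζ = 8/(2·√50) ≈ 0.5657.
ζωₙ = 8/2 = 4, so ω_d = ωₙ√(1−ζ²) = √(ωₙ² − (ζωₙ)²) = √(50 − 4²) = √34 ≈ 5.831 rad/s.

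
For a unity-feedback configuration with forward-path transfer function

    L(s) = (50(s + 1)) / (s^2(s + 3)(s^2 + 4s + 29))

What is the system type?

Type 2

The denominator has 2 factors of s at the origin (free integrators), so this is a Type 2 system.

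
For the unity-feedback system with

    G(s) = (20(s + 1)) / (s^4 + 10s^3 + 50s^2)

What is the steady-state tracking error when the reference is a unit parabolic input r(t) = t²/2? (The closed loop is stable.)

e_ss = 2.500

G(s) has 2 poles at the origin.
This is a Type 2 system. Ka = lim_{s→0} s^2·G(s) = 20/50 = 2/5.
e_ss = 1/Ka = 1/(2/5) = 5/2 ≈ 2.500.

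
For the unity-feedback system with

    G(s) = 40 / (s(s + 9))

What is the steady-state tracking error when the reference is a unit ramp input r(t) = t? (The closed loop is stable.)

G(s) has one pole at the origin.
This is a Type 1 system. Kv = lim_{s→0} s·G(s) = 40/9.
e_ss = 1/Kv = 1/(40/9) = 9/40 ≈ 0.2250.

e_ss = 0.2250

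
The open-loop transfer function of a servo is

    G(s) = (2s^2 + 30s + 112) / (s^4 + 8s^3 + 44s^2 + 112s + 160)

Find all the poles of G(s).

s = -2 + 4j, -2 - 4j, -2 + 2j, -2 - 2j

The poles are the roots of the denominator s^4 + 8s^3 + 44s^2 + 112s + 160 = 0.
No real roots exist; factor into two real quadratics: (s^2 + 4s + 20)(s^2 + 4s + 8) = 0.
Each quadratic gives a conjugate pair via the quadratic formula.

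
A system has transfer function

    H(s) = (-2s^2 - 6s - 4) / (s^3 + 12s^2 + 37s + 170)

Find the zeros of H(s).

Set the numerator to zero: -2s^2 - 6s - 4 = 0, i.e. -2·(s^2 + 3s + 2) = 0.
Factoring: (s + 2)(s + 1) = 0.

s = -2, -1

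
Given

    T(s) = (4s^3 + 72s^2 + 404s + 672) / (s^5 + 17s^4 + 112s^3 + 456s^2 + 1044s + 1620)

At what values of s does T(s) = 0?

Set the numerator to zero: 4s^3 + 72s^2 + 404s + 672 = 0, i.e. 4·(s^3 + 18s^2 + 101s + 168) = 0.
Factoring: (s + 7)(s + 8)(s + 3) = 0.

s = -7, -8, -3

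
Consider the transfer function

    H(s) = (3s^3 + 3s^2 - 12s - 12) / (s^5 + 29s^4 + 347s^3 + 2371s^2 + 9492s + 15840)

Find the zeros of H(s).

Set the numerator to zero: 3s^3 + 3s^2 - 12s - 12 = 0, i.e. 3·(s^3 + s^2 - 4s - 4) = 0.
Factoring: (s - 2)(s + 2)(s + 1) = 0.

s = 2, -2, -1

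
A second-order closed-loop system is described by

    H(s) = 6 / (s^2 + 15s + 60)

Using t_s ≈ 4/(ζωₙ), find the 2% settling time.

Comparing s^2 + 15s + 60 to s^2 + 2ζωₙs + ωₙ²: ωₙ = √60 ≈ 7.746 rad/s and ζ = 15/(2·√60) ≈ 0.9682.
ζωₙ = 15/2 = 7.5, so t_s ≈ 4/(ζωₙ) = 4/7.5 ≈ 0.5333 s.

t_s ≈ 0.5333 s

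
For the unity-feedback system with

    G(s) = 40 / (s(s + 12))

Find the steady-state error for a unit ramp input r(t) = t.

G(s) has one pole at the origin.
This is a Type 1 system. Kv = lim_{s→0} s·G(s) = 40/12 = 10/3.
e_ss = 1/Kv = 1/(10/3) = 3/10 ≈ 0.3000.

e_ss = 0.3000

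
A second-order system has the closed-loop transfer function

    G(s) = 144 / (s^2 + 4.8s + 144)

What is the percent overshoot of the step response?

Comparing s^2 + 4.8s + 144 to s^2 + 2ζωₙs + ωₙ²: ωₙ = 12 rad/s and ζ = 4.8/(2·12) = 0.2.
%OS = 100·exp(−πζ/√(1−ζ²)) = 100·exp(−π·0.2/√(1−0.2²)) ≈ 52.7%.

%OS ≈ 52.7%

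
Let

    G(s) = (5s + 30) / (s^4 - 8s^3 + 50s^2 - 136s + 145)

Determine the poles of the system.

s = 2 ± 5j, 2 ± j

The poles are the roots of the denominator s^4 - 8s^3 + 50s^2 - 136s + 145 = 0.
No real roots exist; factor into two real quadratics: (s^2 - 4s + 29)(s^2 - 4s + 5) = 0.
Each quadratic gives a conjugate pair via the quadratic formula.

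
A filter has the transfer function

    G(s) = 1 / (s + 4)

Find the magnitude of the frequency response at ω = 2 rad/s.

Substitute s = j2: numerator = 1, denominator = 4 + j2.
|G(j2)| = |1| / |4 + j2| = 1 / 4.4721 ≈ 0.2236.

|G(j2)| ≈ 0.2236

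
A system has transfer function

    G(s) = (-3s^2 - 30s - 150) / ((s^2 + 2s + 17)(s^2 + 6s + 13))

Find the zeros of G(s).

s = -5 + 5j, -5 - 5j

Set the numerator to zero: -3s^2 - 30s - 150 = 0, i.e. -3·(s^2 + 10s + 50) = 0.
Factoring: (s^2 + 10s + 50) = 0.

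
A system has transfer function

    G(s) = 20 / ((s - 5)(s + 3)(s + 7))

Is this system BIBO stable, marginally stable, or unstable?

unstable

The poles can be read from the denominator factors: s = 5, -3, -7.
Since the pole(s) at s = 5 lie in the right half-plane, the system is unstable.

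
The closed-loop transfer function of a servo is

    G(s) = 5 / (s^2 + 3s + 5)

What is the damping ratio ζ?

Compare the denominator to the standard form s^2 + 2ζωₙs + ωₙ².
ωₙ² = 5, so ωₙ = √5 ≈ 2.236 rad/s.
2ζωₙ = 3, so ζ = 3/(2·√5) ≈ 0.6708.
With ζ = 0.6708 the response is underdamped.

ζ ≈ 0.6708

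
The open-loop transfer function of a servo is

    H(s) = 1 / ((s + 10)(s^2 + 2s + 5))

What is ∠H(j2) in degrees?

At s = j2: numerator = 1, denominator = 2 + j42.
∠H = ∠num − ∠den = 0° − (87.274°) = -87.27°.

∠H(j2) ≈ -87.27°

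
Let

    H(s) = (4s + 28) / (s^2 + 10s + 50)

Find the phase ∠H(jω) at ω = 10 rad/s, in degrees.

∠H(j10) ≈ -61.56°

At s = j10: numerator = 28 + j40, denominator = -50 + j100.
∠H = ∠num − ∠den = 55.008° − (116.57°) = -61.56°.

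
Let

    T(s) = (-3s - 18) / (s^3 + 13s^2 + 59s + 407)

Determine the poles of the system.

s = -1 ± 6j, -11

The poles are the roots of the denominator s^3 + 13s^2 + 59s + 407 = 0.
Trying s = -11: the polynomial evaluates to 0, so (s + 11) is a factor.
Dividing out leaves s^2 + 2s + 37 = 0.
The quadratic formula then gives s = -1 ± 6j.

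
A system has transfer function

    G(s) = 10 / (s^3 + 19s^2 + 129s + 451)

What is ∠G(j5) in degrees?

∠G(j5) ≈ -92.64°

At s = j5: numerator = 10, denominator = -24 + j520.
∠G = ∠num − ∠den = 0° − (92.643°) = -92.64°.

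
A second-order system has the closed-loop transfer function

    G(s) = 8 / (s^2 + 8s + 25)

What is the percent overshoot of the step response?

Comparing s^2 + 8s + 25 to s^2 + 2ζωₙs + ωₙ²: ωₙ = 5 rad/s and ζ = 8/(2·5) = 0.8.
%OS = 100·exp(−πζ/√(1−ζ²)) = 100·exp(−π·0.8/√(1−0.8²)) ≈ 1.52%.

%OS ≈ 1.52%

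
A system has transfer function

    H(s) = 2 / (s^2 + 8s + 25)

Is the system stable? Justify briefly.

stable

The denominator s^2 + 8s + 25 factors as (s^2 + 8s + 25), giving poles at s = -4 ± 3j.
Since all poles lie strictly in the left half-plane, the system is stable.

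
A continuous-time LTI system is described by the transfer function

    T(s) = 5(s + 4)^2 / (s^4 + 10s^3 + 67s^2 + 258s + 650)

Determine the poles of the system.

s = -1 + 5j, -1 - 5j, -4 + 3j, -4 - 3j

The poles are the roots of the denominator s^4 + 10s^3 + 67s^2 + 258s + 650 = 0.
No real roots exist; factor into two real quadratics: (s^2 + 2s + 26)(s^2 + 8s + 25) = 0.
Each quadratic gives a conjugate pair via the quadratic formula.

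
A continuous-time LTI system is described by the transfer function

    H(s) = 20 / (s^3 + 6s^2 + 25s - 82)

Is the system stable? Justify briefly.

unstable

The denominator s^3 + 6s^2 + 25s - 82 factors as (s^2 + 8s + 41)(s - 2), giving poles at s = -4 ± 5j, 2.
Since the pole(s) at s = 2 lie in the right half-plane, the system is unstable.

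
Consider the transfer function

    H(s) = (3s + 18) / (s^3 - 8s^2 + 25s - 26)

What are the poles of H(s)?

s = 3 ± 2j, 2

The poles are the roots of the denominator s^3 - 8s^2 + 25s - 26 = 0.
Trying s = 2: the polynomial evaluates to 0, so (s - 2) is a factor.
Dividing out leaves s^2 - 6s + 13 = 0.
The quadratic formula then gives s = 3 ± 2j.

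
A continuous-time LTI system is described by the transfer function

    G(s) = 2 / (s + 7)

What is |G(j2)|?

Substitute s = j2: numerator = 2, denominator = 7 + j2.
|G(j2)| = |2| / |7 + j2| = 2 / 7.2801 ≈ 0.2747.

|G(j2)| ≈ 0.2747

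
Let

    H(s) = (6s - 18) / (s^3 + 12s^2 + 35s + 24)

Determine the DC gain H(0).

Set s = 0: H(0) = (-18) / (24) = -3/4.

H(0) = -3/4 ≈ -0.7500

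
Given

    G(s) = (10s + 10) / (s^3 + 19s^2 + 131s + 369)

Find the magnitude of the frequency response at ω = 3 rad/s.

Substitute s = j3: numerator = 10 + j30, denominator = 198 + j366.
|G(j3)| = |10 + j30| / |198 + j366| = 31.623 / 416.12 ≈ 0.07599.

|G(j3)| ≈ 0.07599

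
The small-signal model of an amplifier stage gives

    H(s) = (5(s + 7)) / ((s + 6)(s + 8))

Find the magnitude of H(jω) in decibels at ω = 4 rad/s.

Substitute s = j4: numerator = 35 + j20, denominator = 32 + j56.
|H(j4)| = |35 + j20| / |32 + j56| = 40.311 / 64.498 = 0.6250.
In decibels: 20·log₁₀(0.6250) ≈ -4.08 dB.

|H(j4)|_dB ≈ -4.08 dB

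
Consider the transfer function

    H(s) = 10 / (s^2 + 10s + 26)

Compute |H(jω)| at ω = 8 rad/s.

Substitute s = j8: numerator = 10, denominator = -38 + j80.
|H(j8)| = |10| / |-38 + j80| = 10 / 88.566 ≈ 0.1129.

|H(j8)| ≈ 0.1129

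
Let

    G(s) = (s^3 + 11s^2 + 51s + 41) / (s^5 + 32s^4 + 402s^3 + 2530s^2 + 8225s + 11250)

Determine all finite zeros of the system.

Set the numerator to zero: s^3 + 11s^2 + 51s + 41 = 0.
Factoring: (s + 1)(s^2 + 10s + 41) = 0.

s = -1, -5 ± 4j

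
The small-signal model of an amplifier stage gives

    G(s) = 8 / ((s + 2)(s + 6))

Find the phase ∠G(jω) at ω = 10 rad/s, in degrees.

∠G(j10) ≈ -137.7°

At s = j10: numerator = 8, denominator = -88 + j80.
∠G = ∠num − ∠den = 0° − (137.73°) = -137.7°.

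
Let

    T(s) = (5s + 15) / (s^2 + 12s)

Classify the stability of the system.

marginally stable

The denominator s^2 + 12s factors as s(s + 12), giving poles at s = 0, -12.
Since the simple pole(s) at s = 0 lie on the jω-axis with none in the right half-plane, the system is marginally stable.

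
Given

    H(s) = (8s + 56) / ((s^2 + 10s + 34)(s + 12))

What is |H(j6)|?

|H(j6)| ≈ 0.09157

Substitute s = j6: numerator = 56 + j48, denominator = -384 + j708.
|H(j6)| = |56 + j48| / |-384 + j708| = 73.756 / 805.43 ≈ 0.09157.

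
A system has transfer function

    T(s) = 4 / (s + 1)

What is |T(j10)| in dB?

Substitute s = j10: numerator = 4, denominator = 1 + j10.
|T(j10)| = |4| / |1 + j10| = 4 / 10.050 ≈ 0.3980.
In decibels: 20·log₁₀(0.3980) ≈ -8.00 dB.

|T(j10)|_dB ≈ -8.00 dB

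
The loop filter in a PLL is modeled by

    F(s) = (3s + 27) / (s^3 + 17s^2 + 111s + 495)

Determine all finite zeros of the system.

s = -9

Set the numerator to zero: 3s + 27 = 0, i.e. 3·(s + 9) = 0.
So s = -9.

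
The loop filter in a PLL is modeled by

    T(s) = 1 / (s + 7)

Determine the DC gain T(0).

T(0) = 1/7 ≈ 0.1429

Set s = 0: T(0) = (1) / (7) = 1/7.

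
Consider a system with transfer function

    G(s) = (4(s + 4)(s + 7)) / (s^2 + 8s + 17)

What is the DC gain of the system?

At s = 0 each factor (s + a) contributes a and each (s^2 + bs + c) contributes c.
G(0) = 4·(4) · (7) / ((17)) = 112/17 = 112/17.

G(0) = 112/17 ≈ 6.588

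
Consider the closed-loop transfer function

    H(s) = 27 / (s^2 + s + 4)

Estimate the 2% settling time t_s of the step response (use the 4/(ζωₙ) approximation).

t_s ≈ 8 s

Comparing s^2 + s + 4 to s^2 + 2ζωₙs + ωₙ²: ωₙ = 2 rad/s and ζ = 1/(2·2) = 0.25.
ζωₙ = 1/2 = 0.5, so t_s ≈ 4/(ζωₙ) = 4/0.5 = 8 s.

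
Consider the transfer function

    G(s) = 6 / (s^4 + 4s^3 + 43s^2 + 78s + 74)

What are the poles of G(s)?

s = -1 ± 6j, -1 ± j

The poles are the roots of the denominator s^4 + 4s^3 + 43s^2 + 78s + 74 = 0.
No real roots exist; factor into two real quadratics: (s^2 + 2s + 37)(s^2 + 2s + 2) = 0.
Each quadratic gives a conjugate pair via the quadratic formula.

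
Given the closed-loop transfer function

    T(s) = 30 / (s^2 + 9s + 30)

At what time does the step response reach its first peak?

t_p ≈ 1.006 s

Comparing s^2 + 9s + 30 to s^2 + 2ζωₙs + ωₙ²: ωₙ = √30 ≈ 5.477 rad/s and ζ = 9/(2·√30) ≈ 0.8216.
ζωₙ = 9/2 = 4.5, so ω_d = ωₙ√(1−ζ²) = √(ωₙ² − (ζωₙ)²) = √(30 − 4.5²) = √9.75 ≈ 3.122 rad/s.
t_p = π/ω_d = π/3.122 ≈ 1.006 s.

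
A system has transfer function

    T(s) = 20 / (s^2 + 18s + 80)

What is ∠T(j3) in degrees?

At s = j3: numerator = 20, denominator = 71 + j54.
∠T = ∠num − ∠den = 0° − (37.255°) = -37.26°.

∠T(j3) ≈ -37.26°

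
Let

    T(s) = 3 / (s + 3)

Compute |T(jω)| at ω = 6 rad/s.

|T(j6)| ≈ 0.4472

Substitute s = j6: numerator = 3, denominator = 3 + j6.
|T(j6)| = |3| / |3 + j6| = 3 / 6.7082 ≈ 0.4472.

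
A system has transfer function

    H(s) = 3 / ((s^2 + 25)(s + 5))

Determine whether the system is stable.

marginally stable

The poles can be read from the denominator factors: s = ±5j, -5.
Since the simple pole(s) at s = ±5j lie on the jω-axis with none in the right half-plane, the system is marginally stable.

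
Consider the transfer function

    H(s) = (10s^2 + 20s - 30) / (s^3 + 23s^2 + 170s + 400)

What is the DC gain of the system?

Set s = 0: H(0) = (-30) / (400) = -3/40.

H(0) = -3/40 ≈ -0.07500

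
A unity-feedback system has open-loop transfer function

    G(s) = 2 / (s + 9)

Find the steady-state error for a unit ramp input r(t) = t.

G(s) has no poles at the origin.
This is a Type 0 system; Kv = lim_{s→0} s·G(s) = 0, so the steady-state error for a ramp input is infinite.

e_ss = ∞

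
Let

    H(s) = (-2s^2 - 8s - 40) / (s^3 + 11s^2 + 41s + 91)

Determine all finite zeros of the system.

Set the numerator to zero: -2s^2 - 8s - 40 = 0, i.e. -2·(s^2 + 4s + 20) = 0.
Factoring: (s^2 + 4s + 20) = 0.

s = -2 + 4j, -2 - 4j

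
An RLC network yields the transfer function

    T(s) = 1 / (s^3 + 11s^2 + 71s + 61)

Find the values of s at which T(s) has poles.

The poles are the roots of the denominator s^3 + 11s^2 + 71s + 61 = 0.
Trying s = -1: the polynomial evaluates to 0, so (s + 1) is a factor.
Dividing out leaves s^2 + 10s + 61 = 0.
The quadratic formula then gives s = -5 ± 6j.

s = -5 ± 6j, -1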